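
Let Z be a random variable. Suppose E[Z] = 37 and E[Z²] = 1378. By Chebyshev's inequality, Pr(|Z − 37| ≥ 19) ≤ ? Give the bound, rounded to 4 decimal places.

Var(Z) = E[Z²] − (E[Z])² = 1378 − 1369 = 9.
Chebyshev's inequality: Pr(|Z − μ| ≥ t) ≤ Var(Z)/t² = 9/361 = 0.0249.

0.0249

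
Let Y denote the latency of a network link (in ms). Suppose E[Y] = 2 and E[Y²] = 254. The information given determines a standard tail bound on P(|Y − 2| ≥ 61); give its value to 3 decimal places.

The first two moments determine the variance, so Chebyshev's inequality is the sharpest standard bound available.
Var(Y) = E[Y²] − (E[Y])² = 254 − 4 = 250.
Chebyshev's inequality: P(|Y − μ| ≥ t) ≤ Var(Y)/t² = 250/3721 = 0.0672.

0.067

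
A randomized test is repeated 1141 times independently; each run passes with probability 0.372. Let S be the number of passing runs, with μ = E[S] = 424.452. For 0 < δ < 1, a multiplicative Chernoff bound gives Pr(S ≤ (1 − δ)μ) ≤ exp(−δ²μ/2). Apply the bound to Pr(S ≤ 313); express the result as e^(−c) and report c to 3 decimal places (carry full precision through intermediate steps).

14.632

Write 313 = (1 − δ)μ, so δ = 1 − 313/424.452 = 0.2625786…
Then the exponent is δ²μ/2 = (μ − 313)²/(2μ) = 14.632453.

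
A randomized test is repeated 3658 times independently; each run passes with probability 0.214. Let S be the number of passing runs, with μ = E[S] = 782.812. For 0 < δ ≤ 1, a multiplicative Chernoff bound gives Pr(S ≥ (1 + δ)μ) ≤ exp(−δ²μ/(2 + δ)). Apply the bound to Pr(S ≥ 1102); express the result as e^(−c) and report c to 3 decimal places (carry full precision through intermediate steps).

54.054

Write 1102 = (1 + δ)μ, so δ = 1102/782.812 − 1 = 0.4077454…
Then the exponent is δ²μ/(2 + δ) = (1102 − μ)² / (μ·(2 + δ)) = 54.053656.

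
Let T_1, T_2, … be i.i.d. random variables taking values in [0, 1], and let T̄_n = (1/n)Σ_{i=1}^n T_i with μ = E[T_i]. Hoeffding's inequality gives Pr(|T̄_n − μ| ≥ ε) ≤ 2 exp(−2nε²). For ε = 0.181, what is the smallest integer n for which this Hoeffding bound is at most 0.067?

52

Require 2·exp(−2nε²) ≤ 0.067, i.e. 2nε² ≥ ln(2/0.067) = 3.396210.
So n ≥ 3.396210 / (2·0.181²) = 51.833.
The smallest integer n is 52.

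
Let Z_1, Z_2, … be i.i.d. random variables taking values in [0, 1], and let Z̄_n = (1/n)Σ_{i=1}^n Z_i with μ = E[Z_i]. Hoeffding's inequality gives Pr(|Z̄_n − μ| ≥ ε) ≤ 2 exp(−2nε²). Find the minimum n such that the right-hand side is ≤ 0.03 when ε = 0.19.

Require 2·exp(−2nε²) ≤ 0.03, i.e. 2nε² ≥ ln(2/0.03) = 4.199705.
So n ≥ 4.199705 / (2·0.19²) = 58.168.
The smallest integer n is 59.

59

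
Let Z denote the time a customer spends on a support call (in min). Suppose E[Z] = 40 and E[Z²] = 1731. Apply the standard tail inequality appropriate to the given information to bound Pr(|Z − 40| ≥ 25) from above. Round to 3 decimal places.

The first two moments determine the variance, so Chebyshev's inequality is the sharpest standard bound available.
Var(Z) = E[Z²] − (E[Z])² = 1731 − 1600 = 131.
Chebyshev's inequality: Pr(|Z − μ| ≥ t) ≤ Var(Z)/t² = 131/625 = 0.2096.

0.210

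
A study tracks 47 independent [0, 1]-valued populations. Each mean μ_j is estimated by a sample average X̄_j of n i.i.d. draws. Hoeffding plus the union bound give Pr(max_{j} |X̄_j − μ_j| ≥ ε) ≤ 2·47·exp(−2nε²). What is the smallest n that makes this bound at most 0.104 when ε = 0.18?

Need 2·47·exp(−2nε²) ≤ 0.104, i.e. exp(−2nε²) ≤ 0.104/94.
So 2nε² ≥ ln(94/0.104) = 6.806659.
Hence n ≥ 6.806659/(2·0.18²) = 105.041.
The smallest integer n is 106.

106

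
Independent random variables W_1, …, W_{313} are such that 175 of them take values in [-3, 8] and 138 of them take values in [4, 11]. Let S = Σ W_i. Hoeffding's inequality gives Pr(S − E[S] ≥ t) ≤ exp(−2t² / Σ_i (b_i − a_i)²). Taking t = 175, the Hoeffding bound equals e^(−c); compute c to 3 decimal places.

2.192

Σ(b_i − a_i)² = 175·11² + 138·7² = 27937.
c = 2t² / 27937 = 2·175² / 27937 = 2.1924.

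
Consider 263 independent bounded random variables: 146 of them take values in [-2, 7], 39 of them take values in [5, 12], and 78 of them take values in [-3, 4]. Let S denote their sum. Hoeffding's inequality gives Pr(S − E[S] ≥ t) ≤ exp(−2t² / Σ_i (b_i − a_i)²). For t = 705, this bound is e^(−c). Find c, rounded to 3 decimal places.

56.612

Σ(b_i − a_i)² = 146·9² + 39·7² + 78·7² = 17559.
c = 2t² / 17559 = 2·705² / 17559 = 56.6120.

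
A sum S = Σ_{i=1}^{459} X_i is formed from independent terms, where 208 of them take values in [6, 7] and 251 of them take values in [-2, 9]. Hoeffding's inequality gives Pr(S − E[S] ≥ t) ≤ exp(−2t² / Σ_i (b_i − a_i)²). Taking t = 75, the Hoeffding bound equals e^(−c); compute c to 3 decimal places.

Σ(b_i − a_i)² = 208·1² + 251·11² = 30579.
c = 2t² / 30579 = 2·75² / 30579 = 0.3679.

0.368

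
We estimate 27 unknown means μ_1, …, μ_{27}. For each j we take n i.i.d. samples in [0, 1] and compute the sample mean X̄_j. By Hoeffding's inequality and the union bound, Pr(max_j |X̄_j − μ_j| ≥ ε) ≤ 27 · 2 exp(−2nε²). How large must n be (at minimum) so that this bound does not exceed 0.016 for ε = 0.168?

144

Need 2·27·exp(−2nε²) ≤ 0.016, i.e. exp(−2nε²) ≤ 0.016/54.
So 2nε² ≥ ln(54/0.016) = 8.124151.
Hence n ≥ 8.124151/(2·0.168²) = 143.923.
The smallest integer n is 144.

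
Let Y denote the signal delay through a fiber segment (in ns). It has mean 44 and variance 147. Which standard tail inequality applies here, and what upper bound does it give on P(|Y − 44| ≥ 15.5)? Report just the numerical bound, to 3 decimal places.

0.612

Mean and variance are known, so Chebyshev's inequality applies.
Chebyshev: P(|Y − μ| ≥ t) ≤ Var(Y)/t².
Bound = 147 / 240.25 = 0.6119.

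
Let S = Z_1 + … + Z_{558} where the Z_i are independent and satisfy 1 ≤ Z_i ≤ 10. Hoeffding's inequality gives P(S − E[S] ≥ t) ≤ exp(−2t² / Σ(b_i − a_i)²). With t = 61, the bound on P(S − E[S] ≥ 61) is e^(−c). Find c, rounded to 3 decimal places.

Σ(b_i − a_i)² = 558·(9)² = 45198.
c = 2t²/45198 = 2·61²/45198 = 0.1647.

0.165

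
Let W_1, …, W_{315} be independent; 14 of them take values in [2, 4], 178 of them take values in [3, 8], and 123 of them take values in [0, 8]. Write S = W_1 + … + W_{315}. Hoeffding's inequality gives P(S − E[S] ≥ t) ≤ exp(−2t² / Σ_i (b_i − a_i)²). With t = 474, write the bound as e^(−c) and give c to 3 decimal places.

Σ(b_i − a_i)² = 14·2² + 178·5² + 123·8² = 12378.
c = 2t² / 12378 = 2·474² / 12378 = 36.3025.

36.302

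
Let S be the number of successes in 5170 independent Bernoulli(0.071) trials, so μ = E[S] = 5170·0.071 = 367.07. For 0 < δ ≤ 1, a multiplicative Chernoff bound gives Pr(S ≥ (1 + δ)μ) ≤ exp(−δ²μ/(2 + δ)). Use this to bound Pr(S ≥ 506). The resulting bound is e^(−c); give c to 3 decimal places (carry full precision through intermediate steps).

Write 506 = (1 + δ)μ, so δ = 506/367.07 − 1 = 0.3784837…
Then the exponent is δ²μ/(2 + δ) = (506 − μ)² / (μ·(2 + δ)) = 22.107672.

22.108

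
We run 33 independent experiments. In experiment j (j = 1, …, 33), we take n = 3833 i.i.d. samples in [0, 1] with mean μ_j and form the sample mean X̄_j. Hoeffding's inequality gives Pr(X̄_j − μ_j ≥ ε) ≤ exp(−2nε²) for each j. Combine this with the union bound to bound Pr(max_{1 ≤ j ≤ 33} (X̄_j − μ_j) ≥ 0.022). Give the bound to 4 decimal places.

0.8075

Per-experiment Hoeffding bound: exp(−2·3833·0.022²) = exp(−3.71034) = 0.024469.
Union bound over 33 events: 33·0.024469 = 0.80748.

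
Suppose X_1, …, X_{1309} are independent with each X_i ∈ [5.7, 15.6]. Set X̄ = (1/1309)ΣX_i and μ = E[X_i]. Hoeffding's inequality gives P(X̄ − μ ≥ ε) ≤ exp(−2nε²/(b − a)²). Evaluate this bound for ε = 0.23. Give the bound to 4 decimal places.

Exponent: 2nε²/(b − a)² = 2·1309·0.23² / 9.9² = 1.41304.
Bound = exp(−1.41304) = 0.24340.

0.2434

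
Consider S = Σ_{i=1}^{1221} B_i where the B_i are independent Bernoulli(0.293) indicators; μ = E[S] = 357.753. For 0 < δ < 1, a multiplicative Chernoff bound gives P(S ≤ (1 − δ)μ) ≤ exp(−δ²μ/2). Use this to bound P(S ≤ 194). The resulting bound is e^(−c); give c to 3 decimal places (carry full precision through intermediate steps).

Write 194 = (1 − δ)μ, so δ = 1 − 194/357.753 = 0.4577264…
Then the exponent is δ²μ/2 = (μ − 194)²/(2μ) = 37.477037.

37.477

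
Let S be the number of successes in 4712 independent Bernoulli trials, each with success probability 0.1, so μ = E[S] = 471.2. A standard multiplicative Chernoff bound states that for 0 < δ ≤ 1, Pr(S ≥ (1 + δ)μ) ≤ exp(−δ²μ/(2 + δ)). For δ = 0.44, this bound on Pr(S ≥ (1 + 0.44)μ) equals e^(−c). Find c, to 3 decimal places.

c = δ²μ/(2 + δ) = 0.44²·471.2/(2 + 0.44) = 37.3870.

37.387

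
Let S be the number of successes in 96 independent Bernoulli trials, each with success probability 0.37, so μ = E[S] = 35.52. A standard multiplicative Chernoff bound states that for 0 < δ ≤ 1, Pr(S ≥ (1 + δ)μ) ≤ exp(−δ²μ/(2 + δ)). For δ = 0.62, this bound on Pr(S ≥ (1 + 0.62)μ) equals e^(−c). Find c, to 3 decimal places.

c = δ²μ/(2 + δ) = 0.62²·35.52/(2 + 0.62) = 5.2114.

5.211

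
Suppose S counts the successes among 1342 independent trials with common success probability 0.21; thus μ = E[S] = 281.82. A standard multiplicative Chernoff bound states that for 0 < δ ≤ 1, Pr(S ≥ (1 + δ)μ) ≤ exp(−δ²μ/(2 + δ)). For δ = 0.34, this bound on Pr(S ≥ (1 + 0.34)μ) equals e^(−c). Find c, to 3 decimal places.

13.922

c = δ²μ/(2 + δ) = 0.34²·281.82/(2 + 0.34) = 13.9224.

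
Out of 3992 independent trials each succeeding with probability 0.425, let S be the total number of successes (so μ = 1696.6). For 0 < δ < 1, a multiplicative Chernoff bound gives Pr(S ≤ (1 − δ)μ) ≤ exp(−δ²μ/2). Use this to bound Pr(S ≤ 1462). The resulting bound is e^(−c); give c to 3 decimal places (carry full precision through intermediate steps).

Write 1462 = (1 − δ)μ, so δ = 1 − 1462/1696.6 = 0.1382766…
Then the exponent is δ²μ/2 = (μ − 1462)²/(2μ) = 16.219840.

16.220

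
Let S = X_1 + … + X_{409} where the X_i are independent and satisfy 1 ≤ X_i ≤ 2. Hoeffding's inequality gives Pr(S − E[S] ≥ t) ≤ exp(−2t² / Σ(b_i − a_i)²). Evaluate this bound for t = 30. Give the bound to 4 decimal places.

Σ(b_i − a_i)² = 409·(1)² = 409.
Exponent = 2·30²/409 = 4.4010.
Bound = exp(−4.4010) = 0.01227.

0.0123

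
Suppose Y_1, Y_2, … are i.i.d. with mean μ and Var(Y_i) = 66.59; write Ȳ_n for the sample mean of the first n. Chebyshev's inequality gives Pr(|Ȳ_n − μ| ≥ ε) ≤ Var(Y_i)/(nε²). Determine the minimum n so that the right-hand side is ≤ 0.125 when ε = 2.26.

Require 66.59/(n·2.26²) ≤ 0.125, i.e. n ≥ 66.59/(0.125·2.26²) = 104.299.
The smallest integer n is 105.

105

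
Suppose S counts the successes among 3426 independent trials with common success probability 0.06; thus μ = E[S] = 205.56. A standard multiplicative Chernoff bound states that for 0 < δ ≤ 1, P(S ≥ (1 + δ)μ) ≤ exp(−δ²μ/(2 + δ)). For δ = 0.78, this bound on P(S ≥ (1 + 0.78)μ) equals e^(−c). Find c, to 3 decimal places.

c = δ²μ/(2 + δ) = 0.78²·205.56/(2 + 0.78) = 44.9866.

44.987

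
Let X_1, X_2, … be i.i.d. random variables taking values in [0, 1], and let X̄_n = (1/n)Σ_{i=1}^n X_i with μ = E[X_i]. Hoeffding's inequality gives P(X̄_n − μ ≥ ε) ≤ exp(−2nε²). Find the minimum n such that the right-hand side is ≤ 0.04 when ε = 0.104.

149

Require exp(−2nε²) ≤ 0.04, i.e. 2nε² ≥ ln(1/0.04) = 3.218876.
So n ≥ 3.218876 / (2·0.104²) = 148.802.
The smallest integer n is 149.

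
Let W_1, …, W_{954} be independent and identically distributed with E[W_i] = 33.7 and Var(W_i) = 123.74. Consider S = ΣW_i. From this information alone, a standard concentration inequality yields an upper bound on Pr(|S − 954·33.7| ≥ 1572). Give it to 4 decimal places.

0.0478

With mean and variance of each term known, Chebyshev's inequality bounds the deviation of the sum (or sample mean).
Var(S) = n·Var(W_i) = 954·123.74 = 118047.96.
Chebyshev: Pr(|S − 954·33.7| ≥ 1572) ≤ Var(S)/1572² = 118047.96/2471184 = 0.0478.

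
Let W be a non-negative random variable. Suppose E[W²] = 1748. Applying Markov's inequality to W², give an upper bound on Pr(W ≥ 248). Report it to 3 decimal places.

0.028

Since W ≥ 0, the event {W ≥ 248} is the same as {W² ≥ 61504}.
Markov's inequality applied to W² gives Pr(W² ≥ 61504) ≤ E[W²]/61504 = 1748/61504 = 0.0284.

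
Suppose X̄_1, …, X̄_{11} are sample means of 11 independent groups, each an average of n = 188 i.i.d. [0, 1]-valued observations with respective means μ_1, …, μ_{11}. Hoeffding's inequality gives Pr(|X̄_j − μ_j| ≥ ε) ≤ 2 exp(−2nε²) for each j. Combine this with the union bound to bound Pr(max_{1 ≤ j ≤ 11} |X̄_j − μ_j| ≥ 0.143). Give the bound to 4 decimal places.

Per-experiment Hoeffding bound: 2·exp(−2·188·0.143²) = 2·exp(−7.68882) = 0.00091583.
Union bound over 11 events: 11·0.00091583 = 0.01007.

0.0101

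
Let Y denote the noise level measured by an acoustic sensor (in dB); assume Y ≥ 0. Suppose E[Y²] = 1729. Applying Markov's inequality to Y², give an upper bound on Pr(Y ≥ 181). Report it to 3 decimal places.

0.053

Since Y ≥ 0, the event {Y ≥ 181} is the same as {Y² ≥ 32761}.
Markov's inequality applied to Y² gives Pr(Y² ≥ 32761) ≤ E[Y²]/32761 = 1729/32761 = 0.0528.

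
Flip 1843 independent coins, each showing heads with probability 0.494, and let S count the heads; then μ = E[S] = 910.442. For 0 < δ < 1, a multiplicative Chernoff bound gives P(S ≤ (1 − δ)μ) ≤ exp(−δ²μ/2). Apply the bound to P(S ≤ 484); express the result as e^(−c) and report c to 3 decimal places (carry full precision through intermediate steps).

Write 484 = (1 − δ)μ, so δ = 1 − 484/910.442 = 0.4683901…
Then the exponent is δ²μ/2 = (μ − 484)²/(2μ) = 99.870601.

99.871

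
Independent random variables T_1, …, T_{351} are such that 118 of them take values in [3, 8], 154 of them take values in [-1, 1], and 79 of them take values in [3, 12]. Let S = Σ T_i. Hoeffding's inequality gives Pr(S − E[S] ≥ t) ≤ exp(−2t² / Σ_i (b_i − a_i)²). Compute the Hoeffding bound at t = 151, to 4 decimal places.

0.0103

Σ(b_i − a_i)² = 118·5² + 154·2² + 79·9² = 9965.
Exponent = 2·151² / 9965 = 4.57622.
Bound = exp(−4.57622) = 0.01029.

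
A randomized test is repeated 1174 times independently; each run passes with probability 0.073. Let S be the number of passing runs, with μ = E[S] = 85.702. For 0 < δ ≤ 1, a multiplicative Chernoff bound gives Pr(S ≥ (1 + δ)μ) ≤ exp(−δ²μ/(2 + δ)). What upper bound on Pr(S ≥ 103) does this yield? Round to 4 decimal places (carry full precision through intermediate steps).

0.2048

Write 103 = (1 + δ)μ, so δ = 103/85.702 − 1 = 0.2018389…
Then the exponent is δ²μ/(2 + δ) = (103 − μ)² / (μ·(2 + δ)) = 1.585679.
Bound = exp(−1.585679) = 0.20481.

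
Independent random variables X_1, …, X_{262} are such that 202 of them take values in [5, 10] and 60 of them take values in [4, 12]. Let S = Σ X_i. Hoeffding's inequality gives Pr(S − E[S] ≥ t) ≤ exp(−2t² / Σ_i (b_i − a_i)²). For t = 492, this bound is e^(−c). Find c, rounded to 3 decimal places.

Σ(b_i − a_i)² = 202·5² + 60·8² = 8890.
c = 2t² / 8890 = 2·492² / 8890 = 54.4576.

54.458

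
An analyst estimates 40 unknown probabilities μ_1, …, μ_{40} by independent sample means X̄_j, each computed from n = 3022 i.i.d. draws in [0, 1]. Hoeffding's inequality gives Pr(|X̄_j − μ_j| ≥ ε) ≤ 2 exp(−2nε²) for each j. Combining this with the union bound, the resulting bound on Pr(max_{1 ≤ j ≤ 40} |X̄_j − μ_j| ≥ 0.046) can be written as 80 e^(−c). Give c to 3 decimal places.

12.789

Union bound over the 40 events: Pr(max_{1 ≤ j ≤ 40} |X̄_j − μ_j| ≥ 0.046) ≤ 40·2·exp(−2nε²) = 80 exp(−2·3022·0.046²).
So c = 2·3022·0.046² = 12.7891.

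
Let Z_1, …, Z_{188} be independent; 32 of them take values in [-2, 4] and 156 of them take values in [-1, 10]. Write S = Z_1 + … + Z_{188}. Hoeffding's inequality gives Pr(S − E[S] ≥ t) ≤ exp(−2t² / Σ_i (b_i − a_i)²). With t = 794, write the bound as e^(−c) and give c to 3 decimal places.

Σ(b_i − a_i)² = 32·6² + 156·11² = 20028.
c = 2t² / 20028 = 2·794² / 20028 = 62.9555.

62.955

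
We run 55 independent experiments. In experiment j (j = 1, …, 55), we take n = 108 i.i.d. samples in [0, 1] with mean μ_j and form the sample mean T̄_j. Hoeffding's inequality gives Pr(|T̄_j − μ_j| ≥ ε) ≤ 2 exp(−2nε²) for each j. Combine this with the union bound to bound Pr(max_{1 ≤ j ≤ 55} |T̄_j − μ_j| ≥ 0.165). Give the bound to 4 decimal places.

Per-experiment Hoeffding bound: 2·exp(−2·108·0.165²) = 2·exp(−5.88060) = 0.0055862.
Union bound over 55 events: 55·0.0055862 = 0.30724.

0.3072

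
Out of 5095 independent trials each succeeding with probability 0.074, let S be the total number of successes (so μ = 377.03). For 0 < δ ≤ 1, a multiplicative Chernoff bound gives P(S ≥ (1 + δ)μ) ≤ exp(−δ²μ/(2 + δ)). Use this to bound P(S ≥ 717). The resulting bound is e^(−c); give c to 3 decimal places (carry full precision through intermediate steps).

105.646

Write 717 = (1 + δ)μ, so δ = 717/377.03 − 1 = 0.9017054…
Then the exponent is δ²μ/(2 + δ) = (717 − μ)² / (μ·(2 + δ)) = 105.645733.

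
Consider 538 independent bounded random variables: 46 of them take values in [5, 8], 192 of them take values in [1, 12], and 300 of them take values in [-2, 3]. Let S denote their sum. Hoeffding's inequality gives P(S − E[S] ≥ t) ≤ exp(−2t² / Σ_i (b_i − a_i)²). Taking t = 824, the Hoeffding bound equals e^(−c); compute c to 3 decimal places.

Σ(b_i − a_i)² = 46·3² + 192·11² + 300·5² = 31146.
c = 2t² / 31146 = 2·824² / 31146 = 43.5996.

43.600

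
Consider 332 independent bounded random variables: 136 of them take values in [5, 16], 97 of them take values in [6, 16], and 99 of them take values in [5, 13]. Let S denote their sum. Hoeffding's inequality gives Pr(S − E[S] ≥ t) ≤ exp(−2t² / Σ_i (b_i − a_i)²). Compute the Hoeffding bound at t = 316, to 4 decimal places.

Σ(b_i − a_i)² = 136·11² + 97·10² + 99·8² = 32492.
Exponent = 2·316² / 32492 = 6.14650.
Bound = exp(−6.14650) = 0.00214.

0.0021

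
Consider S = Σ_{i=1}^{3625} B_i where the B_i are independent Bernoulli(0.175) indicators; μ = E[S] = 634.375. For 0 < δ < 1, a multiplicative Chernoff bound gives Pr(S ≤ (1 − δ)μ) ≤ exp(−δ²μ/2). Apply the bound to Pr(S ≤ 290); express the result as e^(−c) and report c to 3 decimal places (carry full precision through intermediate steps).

93.473

Write 290 = (1 − δ)μ, so δ = 1 − 290/634.375 = 0.5428571…
Then the exponent is δ²μ/2 = (μ − 290)²/(2μ) = 93.473214.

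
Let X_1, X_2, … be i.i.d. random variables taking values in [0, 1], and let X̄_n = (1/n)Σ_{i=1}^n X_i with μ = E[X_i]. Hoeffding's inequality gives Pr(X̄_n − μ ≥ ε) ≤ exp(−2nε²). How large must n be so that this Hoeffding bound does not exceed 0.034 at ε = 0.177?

54

Require exp(−2nε²) ≤ 0.034, i.e. 2nε² ≥ ln(1/0.034) = 3.381395.
So n ≥ 3.381395 / (2·0.177²) = 53.966.
The smallest integer n is 54.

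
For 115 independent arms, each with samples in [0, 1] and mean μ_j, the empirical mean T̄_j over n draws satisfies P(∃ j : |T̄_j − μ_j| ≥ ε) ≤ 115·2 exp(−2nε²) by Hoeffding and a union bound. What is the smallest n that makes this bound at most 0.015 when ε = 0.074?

Need 2·115·exp(−2nε²) ≤ 0.015, i.e. exp(−2nε²) ≤ 0.015/230.
So 2nε² ≥ ln(230/0.015) = 9.637784.
Hence n ≥ 9.637784/(2·0.074²) = 880.002.
The smallest integer n is 881.

881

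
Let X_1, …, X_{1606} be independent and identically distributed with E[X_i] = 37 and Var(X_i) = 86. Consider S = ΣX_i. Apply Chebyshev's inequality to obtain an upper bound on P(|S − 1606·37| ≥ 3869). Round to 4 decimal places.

Var(S) = n·Var(X_i) = 1606·86 = 138116.
Chebyshev: P(|S − 1606·37| ≥ 3869) ≤ Var(S)/3869² = 138116/14969161 = 0.0092.

0.0092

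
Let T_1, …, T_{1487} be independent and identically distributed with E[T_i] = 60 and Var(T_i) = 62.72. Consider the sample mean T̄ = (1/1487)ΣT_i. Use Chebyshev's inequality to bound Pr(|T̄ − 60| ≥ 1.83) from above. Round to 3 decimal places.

0.013

Var(T̄) = Var(T_i)/n = 62.72/1487 = 0.042179.
Chebyshev: Pr(|T̄ − 60| ≥ 1.83) ≤ Var(T̄)/(1.83)² = 62.72/(1487·1.83²) = 0.0126.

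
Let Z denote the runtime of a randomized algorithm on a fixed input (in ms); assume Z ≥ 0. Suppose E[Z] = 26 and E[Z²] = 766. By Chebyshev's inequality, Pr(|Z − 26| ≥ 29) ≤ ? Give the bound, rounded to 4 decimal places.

Var(Z) = E[Z²] − (E[Z])² = 766 − 676 = 90.
Chebyshev's inequality: Pr(|Z − μ| ≥ t) ≤ Var(Z)/t² = 90/841 = 0.1070.

0.1070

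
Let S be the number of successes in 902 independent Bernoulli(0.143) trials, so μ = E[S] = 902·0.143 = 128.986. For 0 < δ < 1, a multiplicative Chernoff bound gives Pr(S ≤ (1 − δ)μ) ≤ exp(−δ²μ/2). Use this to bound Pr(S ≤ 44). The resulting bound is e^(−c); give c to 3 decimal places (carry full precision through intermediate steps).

27.998

Write 44 = (1 − δ)μ, so δ = 1 − 44/128.986 = 0.6588777…
Then the exponent is δ²μ/2 = (μ − 44)²/(2μ) = 27.997690.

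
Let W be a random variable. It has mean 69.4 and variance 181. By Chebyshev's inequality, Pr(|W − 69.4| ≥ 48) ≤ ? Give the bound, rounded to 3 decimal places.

0.079

Chebyshev: Pr(|W − μ| ≥ t) ≤ Var(W)/t².
Bound = 181 / 2304 = 0.0786.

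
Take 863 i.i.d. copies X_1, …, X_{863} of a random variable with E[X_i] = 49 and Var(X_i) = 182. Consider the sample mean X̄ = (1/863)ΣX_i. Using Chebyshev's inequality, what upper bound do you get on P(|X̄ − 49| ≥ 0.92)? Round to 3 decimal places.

0.249

Var(X̄) = Var(X_i)/n = 182/863 = 0.21089.
Chebyshev: P(|X̄ − 49| ≥ 0.92) ≤ Var(X̄)/(0.92)² = 182/(863·0.92²) = 0.2492.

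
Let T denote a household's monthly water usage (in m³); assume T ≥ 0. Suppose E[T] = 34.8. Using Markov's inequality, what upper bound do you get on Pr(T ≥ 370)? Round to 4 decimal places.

0.0941

Markov's inequality: for a non-negative random variable, Pr(T ≥ a) ≤ E[T]/a.
Here E[T] = 34.8 and a = 370, so the bound is 34.8/370 = 0.0941.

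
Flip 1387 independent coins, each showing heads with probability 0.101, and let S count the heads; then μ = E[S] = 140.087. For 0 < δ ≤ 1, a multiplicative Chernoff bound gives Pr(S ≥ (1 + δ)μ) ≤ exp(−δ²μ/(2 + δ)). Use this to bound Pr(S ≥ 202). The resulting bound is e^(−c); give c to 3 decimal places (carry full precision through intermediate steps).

11.205

Write 202 = (1 + δ)μ, so δ = 202/140.087 − 1 = 0.4419611…
Then the exponent is δ²μ/(2 + δ) = (202 − μ)² / (μ·(2 + δ)) = 11.205394.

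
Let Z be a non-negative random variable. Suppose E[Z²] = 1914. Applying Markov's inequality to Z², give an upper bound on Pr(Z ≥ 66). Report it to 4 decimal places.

0.4394

Since Z ≥ 0, the event {Z ≥ 66} is the same as {Z² ≥ 4356}.
Markov's inequality applied to Z² gives Pr(Z² ≥ 4356) ≤ E[Z²]/4356 = 1914/4356 = 0.4394.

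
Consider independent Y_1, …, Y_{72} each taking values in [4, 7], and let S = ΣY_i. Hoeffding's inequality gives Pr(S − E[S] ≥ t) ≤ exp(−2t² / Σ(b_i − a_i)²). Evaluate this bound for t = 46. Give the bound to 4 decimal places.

Σ(b_i − a_i)² = 72·(3)² = 648.
Exponent = 2·46²/648 = 6.5309.
Bound = exp(−6.5309) = 0.00146.

0.0015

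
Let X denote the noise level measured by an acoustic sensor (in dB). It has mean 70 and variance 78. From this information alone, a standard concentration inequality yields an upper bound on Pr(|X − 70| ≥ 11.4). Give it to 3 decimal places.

Mean and variance are known, so Chebyshev's inequality applies.
Chebyshev: Pr(|X − μ| ≥ t) ≤ Var(X)/t².
Bound = 78 / 129.96 = 0.6002.

0.600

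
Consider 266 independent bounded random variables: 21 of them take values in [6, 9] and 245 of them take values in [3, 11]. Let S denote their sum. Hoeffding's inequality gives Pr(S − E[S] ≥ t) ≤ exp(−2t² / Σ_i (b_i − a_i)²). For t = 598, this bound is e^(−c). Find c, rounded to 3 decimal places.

45.070

Σ(b_i − a_i)² = 21·3² + 245·8² = 15869.
c = 2t² / 15869 = 2·598² / 15869 = 45.0695.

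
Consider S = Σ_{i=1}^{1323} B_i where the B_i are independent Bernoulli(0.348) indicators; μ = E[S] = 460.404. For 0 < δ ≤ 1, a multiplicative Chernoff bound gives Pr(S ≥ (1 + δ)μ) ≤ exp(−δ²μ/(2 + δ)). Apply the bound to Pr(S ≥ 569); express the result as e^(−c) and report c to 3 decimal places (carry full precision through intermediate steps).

11.456

Write 569 = (1 + δ)μ, so δ = 569/460.404 − 1 = 0.2358711…
Then the exponent is δ²μ/(2 + δ) = (569 − μ)² / (μ·(2 + δ)) = 11.456232.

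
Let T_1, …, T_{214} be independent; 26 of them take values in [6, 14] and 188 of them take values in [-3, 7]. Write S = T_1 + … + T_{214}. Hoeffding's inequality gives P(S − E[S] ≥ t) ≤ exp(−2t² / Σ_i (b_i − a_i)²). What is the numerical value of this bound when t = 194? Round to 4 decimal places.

0.0253

Σ(b_i − a_i)² = 26·8² + 188·10² = 20464.
Exponent = 2·194² / 20464 = 3.67826.
Bound = exp(−3.67826) = 0.02527.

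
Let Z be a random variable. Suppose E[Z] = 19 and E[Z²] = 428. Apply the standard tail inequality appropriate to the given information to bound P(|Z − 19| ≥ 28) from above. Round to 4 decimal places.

0.0855

The first two moments determine the variance, so Chebyshev's inequality is the sharpest standard bound available.
Var(Z) = E[Z²] − (E[Z])² = 428 − 361 = 67.
Chebyshev's inequality: P(|Z − μ| ≥ t) ≤ Var(Z)/t² = 67/784 = 0.0855.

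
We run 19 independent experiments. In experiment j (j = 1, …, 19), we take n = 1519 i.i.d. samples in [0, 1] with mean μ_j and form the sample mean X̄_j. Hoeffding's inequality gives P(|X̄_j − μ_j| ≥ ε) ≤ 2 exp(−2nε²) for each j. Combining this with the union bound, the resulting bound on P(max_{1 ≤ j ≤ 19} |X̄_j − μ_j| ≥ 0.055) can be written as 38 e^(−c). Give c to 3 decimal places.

Union bound over the 19 events: P(max_{1 ≤ j ≤ 19} |X̄_j − μ_j| ≥ 0.055) ≤ 19·2·exp(−2nε²) = 38 exp(−2·1519·0.055²).
So c = 2·1519·0.055² = 9.1899.

9.190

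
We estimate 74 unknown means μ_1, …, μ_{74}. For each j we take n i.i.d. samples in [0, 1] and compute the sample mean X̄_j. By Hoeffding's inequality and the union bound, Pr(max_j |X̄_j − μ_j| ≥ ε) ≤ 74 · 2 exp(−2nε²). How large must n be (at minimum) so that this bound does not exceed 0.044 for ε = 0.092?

480

Need 2·74·exp(−2nε²) ≤ 0.044, i.e. exp(−2nε²) ≤ 0.044/148.
So 2nε² ≥ ln(148/0.044) = 8.120778.
Hence n ≥ 8.120778/(2·0.092²) = 479.725.
The smallest integer n is 480.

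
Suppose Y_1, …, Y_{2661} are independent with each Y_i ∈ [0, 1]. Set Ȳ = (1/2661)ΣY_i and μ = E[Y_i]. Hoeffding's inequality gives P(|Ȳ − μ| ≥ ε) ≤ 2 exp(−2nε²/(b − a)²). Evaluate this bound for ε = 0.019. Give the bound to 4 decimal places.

0.2928

Exponent: 2nε²/(b − a)² = 2·2661·0.019² / 1² = 1.92124.
Bound = 2·exp(−1.92124) = 0.29285.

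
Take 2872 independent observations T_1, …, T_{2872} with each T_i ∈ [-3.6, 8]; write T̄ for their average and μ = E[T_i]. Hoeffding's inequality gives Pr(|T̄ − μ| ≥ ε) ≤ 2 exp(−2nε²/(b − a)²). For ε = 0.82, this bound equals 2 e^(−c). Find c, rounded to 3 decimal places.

28.703

c = 2nε²/(b − a)² = 2·2872·0.82² / 11.6² = 28.7029.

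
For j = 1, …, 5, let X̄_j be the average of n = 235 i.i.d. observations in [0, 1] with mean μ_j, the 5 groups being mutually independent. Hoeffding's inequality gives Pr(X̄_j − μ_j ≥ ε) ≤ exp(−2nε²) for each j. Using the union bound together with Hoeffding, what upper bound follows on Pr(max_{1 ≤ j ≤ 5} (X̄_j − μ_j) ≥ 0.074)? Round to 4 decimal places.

0.3813

Per-experiment Hoeffding bound: exp(−2·235·0.074²) = exp(−2.57372) = 0.076251.
Union bound over 5 events: 5·0.076251 = 0.38126.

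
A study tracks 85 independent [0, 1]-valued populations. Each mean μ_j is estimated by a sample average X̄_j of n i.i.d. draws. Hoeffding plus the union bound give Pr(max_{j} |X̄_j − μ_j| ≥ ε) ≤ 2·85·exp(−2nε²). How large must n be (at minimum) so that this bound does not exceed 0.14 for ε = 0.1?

Need 2·85·exp(−2nε²) ≤ 0.14, i.e. exp(−2nε²) ≤ 0.14/170.
So 2nε² ≥ ln(170/0.14) = 7.101911.
Hence n ≥ 7.101911/(2·0.1²) = 355.096.
The smallest integer n is 356.

356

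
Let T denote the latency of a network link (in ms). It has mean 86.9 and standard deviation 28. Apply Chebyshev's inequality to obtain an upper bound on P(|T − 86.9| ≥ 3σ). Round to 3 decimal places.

Chebyshev: P(|T − μ| ≥ t) ≤ Var(T)/t².
Var(T) = σ² = 28² = 784.
t = 3·28 = 84.
Bound = 784 / 7056 = 0.1111.

0.111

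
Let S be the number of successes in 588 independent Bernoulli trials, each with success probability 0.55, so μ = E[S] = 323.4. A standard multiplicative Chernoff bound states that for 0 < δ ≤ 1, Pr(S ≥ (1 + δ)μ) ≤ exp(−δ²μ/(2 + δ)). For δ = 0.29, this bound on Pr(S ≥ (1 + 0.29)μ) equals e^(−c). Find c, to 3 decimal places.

c = δ²μ/(2 + δ) = 0.29²·323.4/(2 + 0.29) = 11.8768.

11.877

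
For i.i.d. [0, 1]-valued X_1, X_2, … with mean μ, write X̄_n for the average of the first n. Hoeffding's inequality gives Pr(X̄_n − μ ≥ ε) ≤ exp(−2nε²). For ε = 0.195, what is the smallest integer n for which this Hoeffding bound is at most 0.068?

Require exp(−2nε²) ≤ 0.068, i.e. 2nε² ≥ ln(1/0.068) = 2.688248.
So n ≥ 2.688248 / (2·0.195²) = 35.348.
The smallest integer n is 36.

36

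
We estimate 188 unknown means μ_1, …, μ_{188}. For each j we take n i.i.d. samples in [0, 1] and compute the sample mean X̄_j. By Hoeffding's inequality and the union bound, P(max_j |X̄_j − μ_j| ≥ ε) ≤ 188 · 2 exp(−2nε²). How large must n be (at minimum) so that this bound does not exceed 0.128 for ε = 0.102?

384

Need 2·188·exp(−2nε²) ≤ 0.128, i.e. exp(−2nε²) ≤ 0.128/376.
So 2nε² ≥ ln(376/0.128) = 7.985314.
Hence n ≥ 7.985314/(2·0.102²) = 383.762.
The smallest integer n is 384.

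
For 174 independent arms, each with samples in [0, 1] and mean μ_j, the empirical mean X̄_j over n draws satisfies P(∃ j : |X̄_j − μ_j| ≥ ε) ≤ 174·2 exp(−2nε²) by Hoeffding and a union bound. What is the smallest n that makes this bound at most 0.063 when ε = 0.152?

Need 2·174·exp(−2nε²) ≤ 0.063, i.e. exp(−2nε²) ≤ 0.063/348.
So 2nε² ≥ ln(348/0.063) = 8.616823.
Hence n ≥ 8.616823/(2·0.152²) = 186.479.
The smallest integer n is 187.

187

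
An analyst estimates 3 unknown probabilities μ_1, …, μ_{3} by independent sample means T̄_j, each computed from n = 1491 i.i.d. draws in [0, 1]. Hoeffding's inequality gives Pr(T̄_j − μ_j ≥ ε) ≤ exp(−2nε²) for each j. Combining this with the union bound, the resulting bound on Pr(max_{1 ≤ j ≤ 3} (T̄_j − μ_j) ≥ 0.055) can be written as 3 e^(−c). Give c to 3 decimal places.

Union bound over the 3 events: Pr(max_{1 ≤ j ≤ 3} (T̄_j − μ_j) ≥ 0.055) ≤ 3·exp(−2nε²) = 3 exp(−2·1491·0.055²).
So c = 2·1491·0.055² = 9.0206.

9.021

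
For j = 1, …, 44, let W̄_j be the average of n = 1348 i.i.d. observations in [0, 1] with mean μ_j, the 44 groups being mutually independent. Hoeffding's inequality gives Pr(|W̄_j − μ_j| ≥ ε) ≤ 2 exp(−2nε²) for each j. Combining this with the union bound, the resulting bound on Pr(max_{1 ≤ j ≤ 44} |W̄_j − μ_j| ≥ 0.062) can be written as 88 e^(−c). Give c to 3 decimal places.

10.363

Union bound over the 44 events: Pr(max_{1 ≤ j ≤ 44} |W̄_j − μ_j| ≥ 0.062) ≤ 44·2·exp(−2nε²) = 88 exp(−2·1348·0.062²).
So c = 2·1348·0.062² = 10.3634.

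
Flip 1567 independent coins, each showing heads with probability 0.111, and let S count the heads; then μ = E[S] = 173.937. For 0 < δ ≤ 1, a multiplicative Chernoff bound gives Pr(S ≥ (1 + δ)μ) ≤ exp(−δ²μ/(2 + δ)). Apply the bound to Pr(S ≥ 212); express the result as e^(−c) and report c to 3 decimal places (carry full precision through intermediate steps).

3.754

Write 212 = (1 + δ)μ, so δ = 212/173.937 − 1 = 0.2188321…
Then the exponent is δ²μ/(2 + δ) = (212 − μ)² / (μ·(2 + δ)) = 3.753960.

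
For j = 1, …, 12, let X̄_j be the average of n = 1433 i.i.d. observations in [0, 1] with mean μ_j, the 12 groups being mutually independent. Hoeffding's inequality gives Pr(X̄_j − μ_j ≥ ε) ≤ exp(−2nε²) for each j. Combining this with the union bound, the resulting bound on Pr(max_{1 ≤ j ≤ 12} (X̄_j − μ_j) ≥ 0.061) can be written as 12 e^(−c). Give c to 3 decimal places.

10.664

Union bound over the 12 events: Pr(max_{1 ≤ j ≤ 12} (X̄_j − μ_j) ≥ 0.061) ≤ 12·exp(−2nε²) = 12 exp(−2·1433·0.061²).
So c = 2·1433·0.061² = 10.6644.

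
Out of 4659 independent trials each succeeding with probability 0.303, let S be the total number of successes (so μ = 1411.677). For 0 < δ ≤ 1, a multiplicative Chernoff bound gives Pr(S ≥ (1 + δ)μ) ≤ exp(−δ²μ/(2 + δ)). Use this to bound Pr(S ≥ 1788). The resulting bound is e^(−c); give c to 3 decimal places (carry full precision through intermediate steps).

44.260

Write 1788 = (1 + δ)μ, so δ = 1788/1411.677 − 1 = 0.2665787…
Then the exponent is δ²μ/(2 + δ) = (1788 − μ)² / (μ·(2 + δ)) = 44.260405.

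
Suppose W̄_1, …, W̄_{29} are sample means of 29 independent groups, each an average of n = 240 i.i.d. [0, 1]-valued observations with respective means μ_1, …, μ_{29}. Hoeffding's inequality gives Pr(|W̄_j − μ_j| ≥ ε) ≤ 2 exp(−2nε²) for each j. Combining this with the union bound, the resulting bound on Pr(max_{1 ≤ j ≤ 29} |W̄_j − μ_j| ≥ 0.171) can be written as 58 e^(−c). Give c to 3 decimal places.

Union bound over the 29 events: Pr(max_{1 ≤ j ≤ 29} |W̄_j − μ_j| ≥ 0.171) ≤ 29·2·exp(−2nε²) = 58 exp(−2·240·0.171²).
So c = 2·240·0.171² = 14.0357.

14.036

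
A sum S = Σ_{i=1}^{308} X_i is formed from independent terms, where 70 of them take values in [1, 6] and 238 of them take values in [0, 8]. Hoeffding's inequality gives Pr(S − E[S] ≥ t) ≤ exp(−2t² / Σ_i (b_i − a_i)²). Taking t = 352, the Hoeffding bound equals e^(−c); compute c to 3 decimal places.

14.592

Σ(b_i − a_i)² = 70·5² + 238·8² = 16982.
c = 2t² / 16982 = 2·352² / 16982 = 14.5924.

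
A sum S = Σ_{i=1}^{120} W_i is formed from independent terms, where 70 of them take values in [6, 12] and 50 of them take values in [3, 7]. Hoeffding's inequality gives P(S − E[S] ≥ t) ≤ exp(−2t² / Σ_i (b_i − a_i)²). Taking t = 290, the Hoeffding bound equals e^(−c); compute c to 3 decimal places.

Σ(b_i − a_i)² = 70·6² + 50·4² = 3320.
c = 2t² / 3320 = 2·290² / 3320 = 50.6627.

50.663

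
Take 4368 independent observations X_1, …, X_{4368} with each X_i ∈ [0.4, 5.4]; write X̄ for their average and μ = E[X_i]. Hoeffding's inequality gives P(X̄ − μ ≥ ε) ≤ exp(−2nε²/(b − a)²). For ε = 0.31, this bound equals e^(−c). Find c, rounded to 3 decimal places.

c = 2nε²/(b − a)² = 2·4368·0.31² / 5² = 33.5812.

33.581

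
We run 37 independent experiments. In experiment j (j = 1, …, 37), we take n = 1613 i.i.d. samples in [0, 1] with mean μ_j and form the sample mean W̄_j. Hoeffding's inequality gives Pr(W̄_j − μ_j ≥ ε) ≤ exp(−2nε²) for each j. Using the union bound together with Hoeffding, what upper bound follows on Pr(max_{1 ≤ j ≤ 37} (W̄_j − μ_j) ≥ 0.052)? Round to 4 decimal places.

0.0060

Per-experiment Hoeffding bound: exp(−2·1613·0.052²) = exp(−8.72310) = 0.00016278.
Union bound over 37 events: 37·0.00016278 = 0.00602.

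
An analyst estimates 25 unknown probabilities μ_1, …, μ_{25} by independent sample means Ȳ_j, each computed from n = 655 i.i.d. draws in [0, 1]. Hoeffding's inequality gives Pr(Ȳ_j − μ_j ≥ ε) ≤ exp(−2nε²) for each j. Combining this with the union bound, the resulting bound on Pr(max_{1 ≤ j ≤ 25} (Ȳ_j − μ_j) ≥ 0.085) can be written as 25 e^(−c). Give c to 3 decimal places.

9.465

Union bound over the 25 events: Pr(max_{1 ≤ j ≤ 25} (Ȳ_j − μ_j) ≥ 0.085) ≤ 25·exp(−2nε²) = 25 exp(−2·655·0.085²).
So c = 2·655·0.085² = 9.4648.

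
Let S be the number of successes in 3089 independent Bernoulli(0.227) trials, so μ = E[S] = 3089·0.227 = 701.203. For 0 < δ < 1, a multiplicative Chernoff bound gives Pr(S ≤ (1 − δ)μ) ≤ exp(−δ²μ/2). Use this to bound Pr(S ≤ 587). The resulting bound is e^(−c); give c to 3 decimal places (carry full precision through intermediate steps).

9.300

Write 587 = (1 − δ)μ, so δ = 1 − 587/701.203 = 0.1628672…
Then the exponent is δ²μ/2 = (μ − 587)²/(2μ) = 9.299964.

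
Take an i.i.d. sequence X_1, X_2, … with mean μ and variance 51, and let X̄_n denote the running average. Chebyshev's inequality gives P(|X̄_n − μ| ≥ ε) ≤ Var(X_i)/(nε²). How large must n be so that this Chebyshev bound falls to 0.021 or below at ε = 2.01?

602

Require 51/(n·2.01²) ≤ 0.021, i.e. n ≥ 51/(0.021·2.01²) = 601.117.
The smallest integer n is 602.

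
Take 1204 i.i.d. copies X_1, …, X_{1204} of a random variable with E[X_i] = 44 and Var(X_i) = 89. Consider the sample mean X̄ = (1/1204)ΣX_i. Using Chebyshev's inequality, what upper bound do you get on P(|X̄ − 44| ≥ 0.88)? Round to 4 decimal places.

Var(X̄) = Var(X_i)/n = 89/1204 = 0.07392.
Chebyshev: P(|X̄ − 44| ≥ 0.88) ≤ Var(X̄)/(0.88)² = 89/(1204·0.88²) = 0.0955.

0.0955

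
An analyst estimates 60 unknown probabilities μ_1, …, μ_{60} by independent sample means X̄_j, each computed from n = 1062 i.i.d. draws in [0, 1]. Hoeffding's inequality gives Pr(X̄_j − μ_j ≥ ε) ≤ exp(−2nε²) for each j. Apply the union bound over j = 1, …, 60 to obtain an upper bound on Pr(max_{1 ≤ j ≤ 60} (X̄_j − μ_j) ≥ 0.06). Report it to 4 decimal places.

Per-experiment Hoeffding bound: exp(−2·1062·0.06²) = exp(−7.64640) = 0.00047776.
Union bound over 60 events: 60·0.00047776 = 0.02867.

0.0287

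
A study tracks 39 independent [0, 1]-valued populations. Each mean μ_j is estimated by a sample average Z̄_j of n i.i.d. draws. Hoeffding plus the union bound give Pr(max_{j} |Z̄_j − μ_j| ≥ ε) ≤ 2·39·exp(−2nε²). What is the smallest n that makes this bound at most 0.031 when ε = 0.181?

Need 2·39·exp(−2nε²) ≤ 0.031, i.e. exp(−2nε²) ≤ 0.031/78.
So 2nε² ≥ ln(78/0.031) = 7.830477.
Hence n ≥ 7.830477/(2·0.181²) = 119.509.
The smallest integer n is 120.

120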